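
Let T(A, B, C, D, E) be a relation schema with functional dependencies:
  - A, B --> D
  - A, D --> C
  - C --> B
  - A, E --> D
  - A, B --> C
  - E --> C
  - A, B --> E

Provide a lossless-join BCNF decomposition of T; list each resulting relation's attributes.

{A, D, E}; {B, C}; {C, E}

Candidate keys of the original relation: {A, B}, {A, C}, {A, D}, {A, E}.
{A, B, C, D, E}: {C} determines {B, C} here but is not a superkey — split on C --> B, giving {B, C} and {A, C, D, E}.
{B, C}: every determinant is a superkey — BCNF.
{A, C, D, E}: {E} determines {C, E} here but is not a superkey — split on E --> C, giving {C, E} and {A, D, E}.
{C, E}: every determinant is a superkey — BCNF.
{A, D, E}: every determinant is a superkey — BCNF.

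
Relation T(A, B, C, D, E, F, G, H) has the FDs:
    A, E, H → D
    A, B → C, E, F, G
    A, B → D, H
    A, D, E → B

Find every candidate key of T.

No FD produces {A}, so it must be in every candidate key.
{A, B}⁺ = {A, B, C, D, E, F, G, H} — all of the relation — so {A, B} is a candidate key.
{A, D, E}⁺ = {A, B, C, D, E, F, G, H} — all of the relation — so {A, D, E} is a candidate key.
{A, E, H}⁺ = {A, B, C, D, E, F, G, H} — all of the relation — so {A, E, H} is a candidate key.
These are minimal and exhaustive — every other superkey contains one of them.

{A, B}, {A, D, E}, {A, E, H}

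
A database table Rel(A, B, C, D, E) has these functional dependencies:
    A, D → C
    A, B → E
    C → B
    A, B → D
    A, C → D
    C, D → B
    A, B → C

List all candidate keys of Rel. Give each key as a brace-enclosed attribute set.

No FD produces {A}, so it must be in every candidate key.
{A, B}⁺ = {A, B, C, D, E}, which is every attribute, so {A, B} is a candidate key.
{A, C}⁺ = {A, B, C, D, E}, which is every attribute, so {A, C} is a candidate key.
{A, D}⁺ = {A, B, C, D, E}, which is every attribute, so {A, D} is a candidate key.
No proper subset of any of these is a key, and no other minimal superkey exists.

{A, B}, {A, C}, {A, D}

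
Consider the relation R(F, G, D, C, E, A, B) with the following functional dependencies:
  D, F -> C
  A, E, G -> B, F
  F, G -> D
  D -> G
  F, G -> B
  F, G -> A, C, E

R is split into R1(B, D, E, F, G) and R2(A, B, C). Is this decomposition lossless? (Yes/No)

No

The shared attributes are {B} and {B}⁺ = {B}.
R1 ⊄ {B} and R2 ⊄ {B}, so the split is lossy.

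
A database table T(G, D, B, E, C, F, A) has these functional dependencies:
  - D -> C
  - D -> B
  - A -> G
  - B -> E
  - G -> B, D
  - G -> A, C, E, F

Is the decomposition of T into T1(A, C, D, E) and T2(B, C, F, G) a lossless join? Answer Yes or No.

No

T1 ∩ T2 = {C}; its closure under F is {C}.
The closure covers neither T1 nor T2 entirely; the join is not lossless.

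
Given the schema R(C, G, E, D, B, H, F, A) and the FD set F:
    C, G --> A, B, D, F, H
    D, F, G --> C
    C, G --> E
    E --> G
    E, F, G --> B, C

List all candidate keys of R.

Closure of {C, E} is {A, B, C, D, E, F, G, H}, the whole schema; {C, E} is a candidate key.
Closure of {C, G} is {A, B, C, D, E, F, G, H}, the whole schema; {C, G} is a candidate key.
Closure of {E, F} is {A, B, C, D, E, F, G, H}, the whole schema; {E, F} is a candidate key.
Closure of {D, F, G} is {A, B, C, D, E, F, G, H}, the whole schema; {D, F, G} is a candidate key.
No proper subset of any of these is a key, and no other minimal superkey exists.

{C, E}, {C, G}, {D, F, G}, {E, F}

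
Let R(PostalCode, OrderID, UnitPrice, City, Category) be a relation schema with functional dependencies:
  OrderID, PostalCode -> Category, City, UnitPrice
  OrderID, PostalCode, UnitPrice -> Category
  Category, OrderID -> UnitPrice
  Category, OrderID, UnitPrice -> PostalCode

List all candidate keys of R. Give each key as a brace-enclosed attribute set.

Attributes never on any right-hand side: {OrderID} — every candidate key must contain it.
Closure of {Category, OrderID} is {Category, City, OrderID, PostalCode, UnitPrice}, the whole schema; {Category, OrderID} is a candidate key.
Closure of {OrderID, PostalCode} is {Category, City, OrderID, PostalCode, UnitPrice}, the whole schema; {OrderID, PostalCode} is a candidate key.
Any other superkey properly contains one of these, so there are no further candidate keys.

{Category, OrderID}, {OrderID, PostalCode}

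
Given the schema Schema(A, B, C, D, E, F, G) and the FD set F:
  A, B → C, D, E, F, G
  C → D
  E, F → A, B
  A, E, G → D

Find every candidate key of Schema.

Closure of {A, B} is {A, B, C, D, E, F, G}, the whole schema; {A, B} is a candidate key.
Closure of {E, F} is {A, B, C, D, E, F, G}, the whole schema; {E, F} is a candidate key.
Any other superkey properly contains one of these, so there are no further candidate keys.

{A, B}, {E, F}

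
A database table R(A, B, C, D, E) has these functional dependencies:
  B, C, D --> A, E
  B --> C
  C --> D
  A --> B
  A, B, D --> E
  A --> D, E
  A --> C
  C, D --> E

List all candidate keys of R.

{A}, {B}

{A}⁺ = {A, B, C, D, E} — all of the relation — so {A} is a candidate key.
{B}⁺ = {A, B, C, D, E} — all of the relation — so {B} is a candidate key.
Any other superkey properly contains one of these, so there are no further candidate keys.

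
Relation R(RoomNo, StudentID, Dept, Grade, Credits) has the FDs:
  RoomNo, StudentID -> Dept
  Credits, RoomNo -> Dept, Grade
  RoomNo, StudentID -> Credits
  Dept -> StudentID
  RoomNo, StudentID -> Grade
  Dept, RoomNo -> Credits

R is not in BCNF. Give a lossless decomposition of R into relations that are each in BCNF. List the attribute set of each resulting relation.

Candidate keys of the original relation: {Credits, RoomNo}, {Dept, RoomNo}, {RoomNo, StudentID}.
In {Credits, Dept, Grade, RoomNo, StudentID}, {Dept} is not a superkey ({Dept}⁺ restricted to this set is {Dept, StudentID}), so split on Dept -> StudentID into {Dept, StudentID} and {Credits, Dept, Grade, RoomNo}.
{Dept, StudentID} has no BCNF violation.
{Credits, Dept, Grade, RoomNo} has no BCNF violation.

{Credits, Dept, Grade, RoomNo}; {Dept, StudentID}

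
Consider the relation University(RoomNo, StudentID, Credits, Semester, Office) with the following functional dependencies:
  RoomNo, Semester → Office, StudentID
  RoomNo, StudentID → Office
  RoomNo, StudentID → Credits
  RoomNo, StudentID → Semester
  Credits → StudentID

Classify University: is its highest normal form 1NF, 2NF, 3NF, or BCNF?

3NF

Candidate keys: {Credits, RoomNo}, {RoomNo, Semester}, {RoomNo, StudentID}. Prime attributes: {Credits, RoomNo, Semester, StudentID}.
Credits → StudentID: {Credits}⁺ = {Credits, StudentID}, which is not all of the attributes, so the left side is not a superkey — BCNF is violated.
Its right-hand attributes {StudentID} are all prime, as are those of every other non-superkey FD — the relation is in 3NF.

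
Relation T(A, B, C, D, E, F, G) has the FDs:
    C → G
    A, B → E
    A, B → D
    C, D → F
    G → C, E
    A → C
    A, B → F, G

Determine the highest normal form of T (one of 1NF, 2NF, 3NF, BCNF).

1NF

Candidate key: {A, B}. Prime attributes: {A, B}.
For C → G we have {C}⁺ = {C, E, G}; {C} is not a superkey, so BCNF fails.
C → G has non-prime {G} on the right and a non-superkey on the left, so 3NF fails.
Since {A} ⊂ {A, B} and {A}⁺ ⊇ {C, E, G} with {C, E, G} non-prime, there is a partial dependency; 2NF fails.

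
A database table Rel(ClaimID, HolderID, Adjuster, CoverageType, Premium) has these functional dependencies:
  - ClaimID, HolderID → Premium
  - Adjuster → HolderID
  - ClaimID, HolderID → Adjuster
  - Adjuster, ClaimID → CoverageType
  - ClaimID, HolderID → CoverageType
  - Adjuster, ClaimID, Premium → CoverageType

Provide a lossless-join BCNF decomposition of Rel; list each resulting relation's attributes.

{Adjuster, ClaimID, CoverageType, Premium}; {Adjuster, HolderID}

Candidate keys of the original relation: {Adjuster, ClaimID}, {ClaimID, HolderID}.
In {Adjuster, ClaimID, CoverageType, HolderID, Premium}, {Adjuster} is not a superkey ({Adjuster}⁺ restricted to this set is {Adjuster, HolderID}), so split on Adjuster → HolderID into {Adjuster, HolderID} and {Adjuster, ClaimID, CoverageType, Premium}.
{Adjuster, HolderID} is in BCNF.
{Adjuster, ClaimID, CoverageType, Premium} is in BCNF.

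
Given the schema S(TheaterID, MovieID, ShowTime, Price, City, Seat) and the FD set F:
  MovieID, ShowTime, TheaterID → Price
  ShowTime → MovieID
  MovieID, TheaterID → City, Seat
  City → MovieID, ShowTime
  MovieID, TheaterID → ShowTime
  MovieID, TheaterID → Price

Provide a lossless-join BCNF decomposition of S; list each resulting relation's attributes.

{City, Price, Seat, TheaterID}; {City, ShowTime}; {MovieID, ShowTime}

Candidate keys of the original relation: {City, TheaterID}, {MovieID, TheaterID}, {ShowTime, TheaterID}.
Within {City, MovieID, Price, Seat, ShowTime, TheaterID}: {ShowTime}⁺ ∩ {City, MovieID, Price, Seat, ShowTime, TheaterID} = {MovieID, ShowTime}, not the whole set, so ShowTime → MovieID violates BCNF; decompose into {MovieID, ShowTime} and {City, Price, Seat, ShowTime, TheaterID}.
{MovieID, ShowTime} has no BCNF violation.
Within {City, Price, Seat, ShowTime, TheaterID}: {City}⁺ ∩ {City, Price, Seat, ShowTime, TheaterID} = {City, ShowTime}, not the whole set, so City → ShowTime violates BCNF; decompose into {City, ShowTime} and {City, Price, Seat, TheaterID}.
{City, ShowTime} has no BCNF violation.
{City, Price, Seat, TheaterID} has no BCNF violation.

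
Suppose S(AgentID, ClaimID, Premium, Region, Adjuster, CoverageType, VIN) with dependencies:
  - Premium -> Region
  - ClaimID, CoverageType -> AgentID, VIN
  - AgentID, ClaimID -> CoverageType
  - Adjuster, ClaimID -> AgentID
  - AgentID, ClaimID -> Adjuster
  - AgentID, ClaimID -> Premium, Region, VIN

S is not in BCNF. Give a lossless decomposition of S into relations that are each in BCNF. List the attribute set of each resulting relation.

Candidate keys of the original relation: {Adjuster, ClaimID}, {AgentID, ClaimID}, {ClaimID, CoverageType}.
In {Adjuster, AgentID, ClaimID, CoverageType, Premium, Region, VIN}, {Premium} is not a superkey ({Premium}⁺ restricted to this set is {Premium, Region}), so split on Premium -> Region into {Premium, Region} and {Adjuster, AgentID, ClaimID, CoverageType, Premium, VIN}.
{Premium, Region}: every determinant is a superkey — BCNF.
{Adjuster, AgentID, ClaimID, CoverageType, Premium, VIN}: every determinant is a superkey — BCNF.

{Adjuster, AgentID, ClaimID, CoverageType, Premium, VIN}; {Premium, Region}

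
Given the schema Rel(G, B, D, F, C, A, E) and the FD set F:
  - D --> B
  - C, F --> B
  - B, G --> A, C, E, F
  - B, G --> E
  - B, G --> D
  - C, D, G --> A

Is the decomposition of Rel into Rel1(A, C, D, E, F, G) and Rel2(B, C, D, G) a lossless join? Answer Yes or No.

Yes

The shared attributes are {C, D, G} and {C, D, G}⁺ = {A, B, C, D, E, F, G}.
Rel1 is contained in that closure, so Rel1 ∩ Rel2 --> Rel1 holds and the join is lossless.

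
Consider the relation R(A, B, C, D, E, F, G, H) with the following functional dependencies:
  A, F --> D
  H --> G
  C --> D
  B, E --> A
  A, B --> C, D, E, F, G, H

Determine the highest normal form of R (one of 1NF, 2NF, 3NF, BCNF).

2NF

Candidate keys: {A, B}, {B, E}. Prime attributes: {A, B, E}.
A, F --> D breaks BCNF: {A, F}⁺ = {A, D, F}, so {A, F} is not a superkey.
A, F --> D determines the non-prime attribute {D} from a non-superkey — 3NF is violated.
Checking every proper subset of each key, none determines a non-prime attribute — 2NF is satisfied.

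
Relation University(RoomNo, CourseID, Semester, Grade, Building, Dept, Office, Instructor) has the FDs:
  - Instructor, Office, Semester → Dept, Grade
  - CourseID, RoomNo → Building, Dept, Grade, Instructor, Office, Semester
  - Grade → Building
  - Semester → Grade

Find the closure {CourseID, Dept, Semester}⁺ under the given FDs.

Start with {CourseID, Dept, Semester}.
Semester → Grade applies; add {Grade} → now {CourseID, Dept, Grade, Semester}.
Grade → Building applies; add {Building} → now {Building, CourseID, Dept, Grade, Semester}.
No further FD applies.

{Building, CourseID, Dept, Grade, Semester}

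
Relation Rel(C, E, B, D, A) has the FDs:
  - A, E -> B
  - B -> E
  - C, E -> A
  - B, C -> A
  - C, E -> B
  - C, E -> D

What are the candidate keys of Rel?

{B, C}, {C, E}

{C} never appears on the right of any FD, so every key must include it.
Closure of {B, C} is {A, B, C, D, E}, the whole schema; {B, C} is a candidate key.
Closure of {C, E} is {A, B, C, D, E}, the whole schema; {C, E} is a candidate key.
Any other superkey properly contains one of these, so there are no further candidate keys.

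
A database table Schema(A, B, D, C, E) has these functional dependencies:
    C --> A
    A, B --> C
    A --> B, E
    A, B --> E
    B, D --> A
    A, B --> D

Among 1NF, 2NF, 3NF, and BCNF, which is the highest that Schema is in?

Candidate keys: {A}, {B, D}, {C}. Prime attributes: {A, B, C, D}.
The left-hand side of every FD is a superkey, so BCNF is satisfied.

BCNF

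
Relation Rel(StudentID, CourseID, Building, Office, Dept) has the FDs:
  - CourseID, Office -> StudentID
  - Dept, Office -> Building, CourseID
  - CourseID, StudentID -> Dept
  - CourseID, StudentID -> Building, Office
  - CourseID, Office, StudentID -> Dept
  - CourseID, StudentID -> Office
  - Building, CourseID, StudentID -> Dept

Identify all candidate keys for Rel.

{CourseID, Office} is a candidate key since {CourseID, Office}⁺ = {Building, CourseID, Dept, Office, StudentID} covers every attribute.
{CourseID, StudentID} is a candidate key since {CourseID, StudentID}⁺ = {Building, CourseID, Dept, Office, StudentID} covers every attribute.
{Dept, Office} is a candidate key since {Dept, Office}⁺ = {Building, CourseID, Dept, Office, StudentID} covers every attribute.
No proper subset of any of these is a key, and no other minimal superkey exists.

{CourseID, Office}, {CourseID, StudentID}, {Dept, Office}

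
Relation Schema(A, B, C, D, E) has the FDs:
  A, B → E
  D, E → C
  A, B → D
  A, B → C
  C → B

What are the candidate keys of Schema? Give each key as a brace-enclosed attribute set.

Attributes never on any right-hand side: {A} — every candidate key must contain it.
{A, B}⁺ = {A, B, C, D, E} — all of the relation — so {A, B} is a candidate key.
{A, C}⁺ = {A, B, C, D, E} — all of the relation — so {A, C} is a candidate key.
{A, D, E}⁺ = {A, B, C, D, E} — all of the relation — so {A, D, E} is a candidate key.
No proper subset of any of these is a key, and no other minimal superkey exists.

{A, B}, {A, C}, {A, D, E}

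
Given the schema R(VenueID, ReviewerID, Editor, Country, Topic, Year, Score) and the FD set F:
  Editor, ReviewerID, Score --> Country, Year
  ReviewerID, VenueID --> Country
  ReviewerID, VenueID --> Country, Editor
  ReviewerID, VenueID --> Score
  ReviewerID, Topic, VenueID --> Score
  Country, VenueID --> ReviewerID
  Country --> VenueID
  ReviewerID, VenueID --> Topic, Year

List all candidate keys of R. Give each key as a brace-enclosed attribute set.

{Country}, {Editor, ReviewerID, Score}, {ReviewerID, VenueID}

{Country}⁺ = {Country, Editor, ReviewerID, Score, Topic, VenueID, Year} — all of the relation — so {Country} is a candidate key.
{ReviewerID, VenueID}⁺ = {Country, Editor, ReviewerID, Score, Topic, VenueID, Year} — all of the relation — so {ReviewerID, VenueID} is a candidate key.
{Editor, ReviewerID, Score}⁺ = {Country, Editor, ReviewerID, Score, Topic, VenueID, Year} — all of the relation — so {Editor, ReviewerID, Score} is a candidate key.
No proper subset of any of these is a key, and no other minimal superkey exists.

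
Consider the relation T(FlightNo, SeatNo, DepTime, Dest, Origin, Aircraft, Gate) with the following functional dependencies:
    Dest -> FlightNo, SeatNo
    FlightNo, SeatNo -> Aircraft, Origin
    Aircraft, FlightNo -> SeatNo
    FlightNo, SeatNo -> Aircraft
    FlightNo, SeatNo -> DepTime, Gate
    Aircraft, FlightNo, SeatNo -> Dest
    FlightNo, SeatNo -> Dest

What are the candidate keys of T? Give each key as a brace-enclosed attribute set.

{Aircraft, FlightNo}, {Dest}, {FlightNo, SeatNo}

Closure of {Dest} is {Aircraft, DepTime, Dest, FlightNo, Gate, Origin, SeatNo}, the whole schema; {Dest} is a candidate key.
Closure of {Aircraft, FlightNo} is {Aircraft, DepTime, Dest, FlightNo, Gate, Origin, SeatNo}, the whole schema; {Aircraft, FlightNo} is a candidate key.
Closure of {FlightNo, SeatNo} is {Aircraft, DepTime, Dest, FlightNo, Gate, Origin, SeatNo}, the whole schema; {FlightNo, SeatNo} is a candidate key.
These are minimal and exhaustive — every other superkey contains one of them.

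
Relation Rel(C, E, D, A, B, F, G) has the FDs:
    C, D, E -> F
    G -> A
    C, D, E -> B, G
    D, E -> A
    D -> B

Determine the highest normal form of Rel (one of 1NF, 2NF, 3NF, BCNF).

1NF

Candidate key: {C, D, E}. Prime attributes: {C, D, E}.
For G -> A we have {G}⁺ = {A, G}; {G} is not a superkey, so BCNF fails.
G -> A determines the non-prime attribute {A} from a non-superkey — 3NF is violated.
{D} is a proper subset of the key {C, D, E}, and {D}⁺ contains the non-prime attribute {B} — a partial dependency, so 2NF is violated.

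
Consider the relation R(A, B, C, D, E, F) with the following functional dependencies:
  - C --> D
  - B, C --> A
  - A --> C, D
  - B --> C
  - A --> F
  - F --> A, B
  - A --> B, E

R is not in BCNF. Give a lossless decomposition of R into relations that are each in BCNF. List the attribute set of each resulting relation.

Candidate keys of the original relation: {A}, {B}, {F}.
In {A, B, C, D, E, F}, {C} is not a superkey ({C}⁺ restricted to this set is {C, D}), so split on C --> D into {C, D} and {A, B, C, E, F}.
{C, D}: every determinant is a superkey — BCNF.
{A, B, C, E, F}: every determinant is a superkey — BCNF.

{A, B, C, E, F}; {C, D}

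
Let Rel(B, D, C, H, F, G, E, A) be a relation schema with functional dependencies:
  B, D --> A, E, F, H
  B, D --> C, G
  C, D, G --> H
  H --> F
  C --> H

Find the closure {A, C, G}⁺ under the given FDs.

Start with {A, C, G}.
C --> H applies; add {H} → now {A, C, G, H}.
H --> F applies; add {F} → now {A, C, F, G, H}.
No further FD applies.

{A, C, F, G, H}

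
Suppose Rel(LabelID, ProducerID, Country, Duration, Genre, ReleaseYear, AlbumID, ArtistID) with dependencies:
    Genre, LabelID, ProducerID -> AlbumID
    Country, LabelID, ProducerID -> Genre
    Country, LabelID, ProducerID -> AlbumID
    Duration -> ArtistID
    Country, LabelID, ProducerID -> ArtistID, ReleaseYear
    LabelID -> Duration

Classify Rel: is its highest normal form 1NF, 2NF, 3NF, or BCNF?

Candidate key: {Country, LabelID, ProducerID}. Prime attributes: {Country, LabelID, ProducerID}.
For Genre, LabelID, ProducerID -> AlbumID we have {Genre, LabelID, ProducerID}⁺ = {AlbumID, ArtistID, Duration, Genre, LabelID, ProducerID}; {Genre, LabelID, ProducerID} is not a superkey, so BCNF fails.
Because {AlbumID} is non-prime and the left side of Genre, LabelID, ProducerID -> AlbumID is not a superkey, the relation is not in 3NF.
Since {LabelID} ⊂ {Country, LabelID, ProducerID} and {LabelID}⁺ ⊇ {ArtistID, Duration} with {ArtistID, Duration} non-prime, there is a partial dependency; 2NF fails.

1NF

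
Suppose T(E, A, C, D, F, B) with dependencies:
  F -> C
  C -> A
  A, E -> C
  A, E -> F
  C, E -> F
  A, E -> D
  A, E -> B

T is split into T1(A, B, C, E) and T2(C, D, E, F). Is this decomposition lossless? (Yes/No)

Common attributes: {C, E}; their closure is {A, B, C, D, E, F}.
Since T1 ⊆ {A, B, C, D, E, F}, the intersection is a superkey of T1; the decomposition is lossless.

Yes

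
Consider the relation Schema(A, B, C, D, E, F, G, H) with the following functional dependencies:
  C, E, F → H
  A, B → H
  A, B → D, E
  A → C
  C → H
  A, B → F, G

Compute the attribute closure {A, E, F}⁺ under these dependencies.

Start with {A, E, F}.
A → C applies; add {C} → now {A, C, E, F}.
C → H applies; add {H} → now {A, C, E, F, H}.
No further FD applies.

{A, C, E, F, H}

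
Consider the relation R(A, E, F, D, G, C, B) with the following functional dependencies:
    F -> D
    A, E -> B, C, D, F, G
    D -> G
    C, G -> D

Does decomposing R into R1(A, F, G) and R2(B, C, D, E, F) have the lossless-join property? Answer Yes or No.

R1 ∩ R2 = {F}; its closure under F is {D, F, G}.
The closure covers neither R1 nor R2 entirely; the join is not lossless.

No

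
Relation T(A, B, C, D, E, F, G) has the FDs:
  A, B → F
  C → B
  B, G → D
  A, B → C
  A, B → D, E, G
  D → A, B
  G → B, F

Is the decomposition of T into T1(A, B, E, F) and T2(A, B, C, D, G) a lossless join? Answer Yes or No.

Yes

Common attributes: {A, B}; their closure is {A, B, C, D, E, F, G}.
T1 is contained in that closure, so T1 ∩ T2 → T1 holds and the join is lossless.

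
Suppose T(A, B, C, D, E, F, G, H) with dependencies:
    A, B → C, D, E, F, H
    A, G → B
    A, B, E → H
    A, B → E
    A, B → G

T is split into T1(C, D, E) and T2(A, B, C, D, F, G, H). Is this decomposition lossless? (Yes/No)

Common attributes: {C, D}; their closure is {C, D}.
Neither T1 nor T2 is contained in that closure, so the decomposition is lossy.

No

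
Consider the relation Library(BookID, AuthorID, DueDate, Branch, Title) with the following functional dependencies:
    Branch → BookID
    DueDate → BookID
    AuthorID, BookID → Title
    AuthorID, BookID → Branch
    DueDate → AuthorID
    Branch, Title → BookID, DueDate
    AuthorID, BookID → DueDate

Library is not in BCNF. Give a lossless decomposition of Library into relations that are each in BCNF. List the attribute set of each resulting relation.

Candidate keys of the original relation: {AuthorID, BookID}, {AuthorID, Branch}, {Branch, Title}, {DueDate}.
In {AuthorID, BookID, Branch, DueDate, Title}, {Branch} is not a superkey ({Branch}⁺ restricted to this set is {BookID, Branch}), so split on Branch → BookID into {BookID, Branch} and {AuthorID, Branch, DueDate, Title}.
{BookID, Branch} has no BCNF violation.
{AuthorID, Branch, DueDate, Title} has no BCNF violation.

{AuthorID, Branch, DueDate, Title}; {BookID, Branch}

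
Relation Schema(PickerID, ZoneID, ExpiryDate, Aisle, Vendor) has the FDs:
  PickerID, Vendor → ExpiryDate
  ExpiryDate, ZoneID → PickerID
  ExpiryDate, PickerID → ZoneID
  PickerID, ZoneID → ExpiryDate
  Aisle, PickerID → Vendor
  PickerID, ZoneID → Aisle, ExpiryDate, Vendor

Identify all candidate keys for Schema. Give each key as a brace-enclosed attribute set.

{Aisle, PickerID}⁺ = {Aisle, ExpiryDate, PickerID, Vendor, ZoneID} — all of the relation — so {Aisle, PickerID} is a candidate key.
{ExpiryDate, PickerID}⁺ = {Aisle, ExpiryDate, PickerID, Vendor, ZoneID} — all of the relation — so {ExpiryDate, PickerID} is a candidate key.
{ExpiryDate, ZoneID}⁺ = {Aisle, ExpiryDate, PickerID, Vendor, ZoneID} — all of the relation — so {ExpiryDate, ZoneID} is a candidate key.
{PickerID, Vendor}⁺ = {Aisle, ExpiryDate, PickerID, Vendor, ZoneID} — all of the relation — so {PickerID, Vendor} is a candidate key.
{PickerID, ZoneID}⁺ = {Aisle, ExpiryDate, PickerID, Vendor, ZoneID} — all of the relation — so {PickerID, ZoneID} is a candidate key.
No proper subset of any of these is a key, and no other minimal superkey exists.

{Aisle, PickerID}, {ExpiryDate, PickerID}, {ExpiryDate, ZoneID}, {PickerID, Vendor}, {PickerID, ZoneID}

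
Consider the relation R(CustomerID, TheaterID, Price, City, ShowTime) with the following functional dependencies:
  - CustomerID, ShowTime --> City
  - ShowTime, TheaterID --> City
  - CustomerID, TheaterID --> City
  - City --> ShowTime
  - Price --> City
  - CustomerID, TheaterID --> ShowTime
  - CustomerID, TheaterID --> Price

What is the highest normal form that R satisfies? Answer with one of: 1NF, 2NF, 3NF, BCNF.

Candidate key: {CustomerID, TheaterID}. Prime attributes: {CustomerID, TheaterID}.
For CustomerID, ShowTime --> City we have {CustomerID, ShowTime}⁺ = {City, CustomerID, ShowTime}; {CustomerID, ShowTime} is not a superkey, so BCNF fails.
CustomerID, ShowTime --> City has non-prime {City} on the right and a non-superkey on the left, so 3NF fails.
No proper subset of a key has a non-prime attribute in its closure, so there is no partial dependency; 2NF holds.

2NF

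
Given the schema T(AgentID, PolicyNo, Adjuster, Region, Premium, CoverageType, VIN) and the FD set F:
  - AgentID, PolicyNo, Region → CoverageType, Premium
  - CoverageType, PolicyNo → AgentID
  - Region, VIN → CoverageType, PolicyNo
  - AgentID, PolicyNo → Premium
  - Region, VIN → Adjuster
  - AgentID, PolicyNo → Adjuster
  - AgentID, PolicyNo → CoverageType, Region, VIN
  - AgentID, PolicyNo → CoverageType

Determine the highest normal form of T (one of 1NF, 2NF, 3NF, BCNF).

BCNF

Candidate keys: {AgentID, PolicyNo}, {CoverageType, PolicyNo}, {Region, VIN}. Prime attributes: {AgentID, CoverageType, PolicyNo, Region, VIN}.
The left-hand side of every FD is a superkey, so BCNF is satisfied.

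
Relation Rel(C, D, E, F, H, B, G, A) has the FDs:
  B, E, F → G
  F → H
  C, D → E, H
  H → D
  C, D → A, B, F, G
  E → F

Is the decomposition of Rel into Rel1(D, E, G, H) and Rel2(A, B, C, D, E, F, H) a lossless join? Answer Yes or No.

No

The shared attributes are {D, E, H} and {D, E, H}⁺ = {D, E, F, H}.
Neither Rel1 nor Rel2 is contained in that closure, so the decomposition is lossy.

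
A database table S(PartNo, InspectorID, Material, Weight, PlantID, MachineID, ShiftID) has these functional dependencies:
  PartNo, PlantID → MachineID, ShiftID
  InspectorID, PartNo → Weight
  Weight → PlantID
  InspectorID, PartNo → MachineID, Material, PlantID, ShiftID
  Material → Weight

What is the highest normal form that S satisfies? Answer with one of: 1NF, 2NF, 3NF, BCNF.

Candidate key: {InspectorID, PartNo}. Prime attributes: {InspectorID, PartNo}.
PartNo, PlantID → MachineID, ShiftID breaks BCNF: {PartNo, PlantID}⁺ = {MachineID, PartNo, PlantID, ShiftID}, so {PartNo, PlantID} is not a superkey.
PartNo, PlantID → MachineID, ShiftID has non-prime {MachineID, ShiftID} on the right and a non-superkey on the left, so 3NF fails.
No non-prime attribute depends on a proper subset of any candidate key, so 2NF holds.

2NF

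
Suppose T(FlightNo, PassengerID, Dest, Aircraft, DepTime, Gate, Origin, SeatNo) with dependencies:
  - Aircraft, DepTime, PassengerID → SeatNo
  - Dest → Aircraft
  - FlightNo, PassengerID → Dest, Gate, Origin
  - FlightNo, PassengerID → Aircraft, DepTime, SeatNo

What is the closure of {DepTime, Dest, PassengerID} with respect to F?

{Aircraft, DepTime, Dest, PassengerID, SeatNo}

Start with {DepTime, Dest, PassengerID}.
Dest → Aircraft applies; add {Aircraft} → now {Aircraft, DepTime, Dest, PassengerID}.
Aircraft, DepTime, PassengerID → SeatNo applies; add {SeatNo} → now {Aircraft, DepTime, Dest, PassengerID, SeatNo}.
No further FD applies.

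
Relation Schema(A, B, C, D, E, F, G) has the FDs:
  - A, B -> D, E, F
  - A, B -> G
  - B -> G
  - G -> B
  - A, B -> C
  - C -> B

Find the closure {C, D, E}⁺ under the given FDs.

{B, C, D, E, G}

Start with {C, D, E}.
C -> B applies; add {B} → now {B, C, D, E}.
B -> G applies; add {G} → now {B, C, D, E, G}.
No further FD applies.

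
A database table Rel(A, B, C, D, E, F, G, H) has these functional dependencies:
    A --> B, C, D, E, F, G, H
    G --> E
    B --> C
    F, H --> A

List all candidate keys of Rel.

Closure of {A} is {A, B, C, D, E, F, G, H}, the whole schema; {A} is a candidate key.
Closure of {F, H} is {A, B, C, D, E, F, G, H}, the whole schema; {F, H} is a candidate key.
These are minimal and exhaustive — every other superkey contains one of them.

{A}, {F, H}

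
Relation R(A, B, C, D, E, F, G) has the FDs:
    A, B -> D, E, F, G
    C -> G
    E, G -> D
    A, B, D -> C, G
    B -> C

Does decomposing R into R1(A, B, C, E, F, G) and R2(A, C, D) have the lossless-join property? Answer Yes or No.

The shared attributes are {A, C} and {A, C}⁺ = {A, C, G}.
Neither R1 nor R2 is contained in that closure, so the decomposition is lossy.

No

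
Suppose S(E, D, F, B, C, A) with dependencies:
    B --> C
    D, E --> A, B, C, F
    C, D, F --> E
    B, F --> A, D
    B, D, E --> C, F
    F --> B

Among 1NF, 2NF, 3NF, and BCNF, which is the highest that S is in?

2NF

Candidate keys: {D, E}, {F}. Prime attributes: {D, E, F}.
B --> C breaks BCNF: {B}⁺ = {B, C}, so {B} is not a superkey.
B --> C has non-prime {C} on the right and a non-superkey on the left, so 3NF fails.
Checking every proper subset of each key, none determines a non-prime attribute — 2NF is satisfied.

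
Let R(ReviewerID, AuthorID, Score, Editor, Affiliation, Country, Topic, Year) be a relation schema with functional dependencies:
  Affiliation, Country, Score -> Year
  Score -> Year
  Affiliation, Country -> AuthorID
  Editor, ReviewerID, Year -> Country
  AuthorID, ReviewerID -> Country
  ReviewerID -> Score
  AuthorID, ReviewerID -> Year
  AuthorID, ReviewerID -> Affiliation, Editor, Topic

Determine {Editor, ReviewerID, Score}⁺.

{Country, Editor, ReviewerID, Score, Year}

Start with {Editor, ReviewerID, Score}.
Score -> Year applies; add {Year} → now {Editor, ReviewerID, Score, Year}.
Editor, ReviewerID, Year -> Country applies; add {Country} → now {Country, Editor, ReviewerID, Score, Year}.
No further FD applies.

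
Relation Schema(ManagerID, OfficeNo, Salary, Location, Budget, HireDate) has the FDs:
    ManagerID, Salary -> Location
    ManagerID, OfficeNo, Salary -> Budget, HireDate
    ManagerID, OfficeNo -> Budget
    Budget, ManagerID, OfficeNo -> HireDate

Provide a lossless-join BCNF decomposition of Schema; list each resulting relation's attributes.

Candidate key of the original relation: {ManagerID, OfficeNo, Salary}.
Within {Budget, HireDate, Location, ManagerID, OfficeNo, Salary}: {ManagerID, Salary}⁺ ∩ {Budget, HireDate, Location, ManagerID, OfficeNo, Salary} = {Location, ManagerID, Salary}, not the whole set, so ManagerID, Salary -> Location violates BCNF; decompose into {Location, ManagerID, Salary} and {Budget, HireDate, ManagerID, OfficeNo, Salary}.
{Location, ManagerID, Salary} is in BCNF.
Within {Budget, HireDate, ManagerID, OfficeNo, Salary}: {ManagerID, OfficeNo}⁺ ∩ {Budget, HireDate, ManagerID, OfficeNo, Salary} = {Budget, HireDate, ManagerID, OfficeNo}, not the whole set, so ManagerID, OfficeNo -> Budget, HireDate violates BCNF; decompose into {Budget, HireDate, ManagerID, OfficeNo} and {ManagerID, OfficeNo, Salary}.
{Budget, HireDate, ManagerID, OfficeNo} is in BCNF.
{ManagerID, OfficeNo, Salary} is in BCNF.

{Budget, HireDate, ManagerID, OfficeNo}; {Location, ManagerID, Salary}; {ManagerID, OfficeNo, Salary}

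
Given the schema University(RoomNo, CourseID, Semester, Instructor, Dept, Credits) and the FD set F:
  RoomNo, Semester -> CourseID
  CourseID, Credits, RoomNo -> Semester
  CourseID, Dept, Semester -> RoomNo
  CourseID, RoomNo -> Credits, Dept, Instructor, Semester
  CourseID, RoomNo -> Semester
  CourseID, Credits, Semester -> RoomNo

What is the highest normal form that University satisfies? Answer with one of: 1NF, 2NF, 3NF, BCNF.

Candidate keys: {CourseID, Credits, Semester}, {CourseID, Dept, Semester}, {CourseID, RoomNo}, {RoomNo, Semester}. Prime attributes: {CourseID, Credits, Dept, RoomNo, Semester}.
Every FD has a superkey on the left, so the relation is in BCNF.

BCNF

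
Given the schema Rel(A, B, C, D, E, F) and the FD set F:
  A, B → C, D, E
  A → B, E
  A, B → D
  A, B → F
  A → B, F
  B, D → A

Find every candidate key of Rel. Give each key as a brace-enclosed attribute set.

{A}⁺ = {A, B, C, D, E, F} — all of the relation — so {A} is a candidate key.
{B, D}⁺ = {A, B, C, D, E, F} — all of the relation — so {B, D} is a candidate key.
Any other superkey properly contains one of these, so there are no further candidate keys.

{A}, {B, D}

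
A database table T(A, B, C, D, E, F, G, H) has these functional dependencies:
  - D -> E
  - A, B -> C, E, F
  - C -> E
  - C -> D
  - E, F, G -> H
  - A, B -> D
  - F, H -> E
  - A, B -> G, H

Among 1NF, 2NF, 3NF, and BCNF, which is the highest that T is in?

Candidate key: {A, B}. Prime attributes: {A, B}.
D -> E: {D}⁺ = {D, E}, which is not all of the attributes, so the left side is not a superkey — BCNF is violated.
Because {E} is non-prime and the left side of D -> E is not a superkey, the relation is not in 3NF.
No proper subset of a key has a non-prime attribute in its closure, so there is no partial dependency; 2NF holds.

2NF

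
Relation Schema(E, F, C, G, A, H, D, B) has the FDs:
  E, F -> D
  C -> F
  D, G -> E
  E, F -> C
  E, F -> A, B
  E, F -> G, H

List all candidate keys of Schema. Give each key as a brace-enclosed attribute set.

{C, D, G}, {C, E}, {D, F, G}, {E, F}

Closure of {C, E} is {A, B, C, D, E, F, G, H}, the whole schema; {C, E} is a candidate key.
Closure of {E, F} is {A, B, C, D, E, F, G, H}, the whole schema; {E, F} is a candidate key.
Closure of {C, D, G} is {A, B, C, D, E, F, G, H}, the whole schema; {C, D, G} is a candidate key.
Closure of {D, F, G} is {A, B, C, D, E, F, G, H}, the whole schema; {D, F, G} is a candidate key.
These are minimal and exhaustive — every other superkey contains one of them.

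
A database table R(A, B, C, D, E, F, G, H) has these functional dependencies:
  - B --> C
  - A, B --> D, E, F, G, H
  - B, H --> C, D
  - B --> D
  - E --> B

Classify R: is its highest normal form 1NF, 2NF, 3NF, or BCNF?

Candidate keys: {A, B}, {A, E}. Prime attributes: {A, B, E}.
B --> C: {B}⁺ = {B, C, D}, which is not all of the attributes, so the left side is not a superkey — BCNF is violated.
B --> C determines the non-prime attribute {C} from a non-superkey — 3NF is violated.
The proper key subset {B} of {A, B} determines non-prime {C, D}, so the relation is not even in 2NF.

1NF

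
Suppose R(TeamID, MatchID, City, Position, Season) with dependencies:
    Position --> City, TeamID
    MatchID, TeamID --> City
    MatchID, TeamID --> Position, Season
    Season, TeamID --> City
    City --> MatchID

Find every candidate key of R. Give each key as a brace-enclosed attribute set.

{Position}⁺ = {City, MatchID, Position, Season, TeamID}, which is every attribute, so {Position} is a candidate key.
{City, TeamID}⁺ = {City, MatchID, Position, Season, TeamID}, which is every attribute, so {City, TeamID} is a candidate key.
{MatchID, TeamID}⁺ = {City, MatchID, Position, Season, TeamID}, which is every attribute, so {MatchID, TeamID} is a candidate key.
{Season, TeamID}⁺ = {City, MatchID, Position, Season, TeamID}, which is every attribute, so {Season, TeamID} is a candidate key.
These are minimal and exhaustive — every other superkey contains one of them.

{City, TeamID}, {MatchID, TeamID}, {Position}, {Season, TeamID}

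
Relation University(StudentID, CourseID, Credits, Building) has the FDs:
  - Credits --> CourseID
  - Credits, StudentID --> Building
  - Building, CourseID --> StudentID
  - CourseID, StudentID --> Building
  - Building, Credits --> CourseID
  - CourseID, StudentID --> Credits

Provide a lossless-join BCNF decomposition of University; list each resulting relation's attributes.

Candidate keys of the original relation: {Building, CourseID}, {Building, Credits}, {CourseID, StudentID}, {Credits, StudentID}.
Within {Building, CourseID, Credits, StudentID}: {Credits}⁺ ∩ {Building, CourseID, Credits, StudentID} = {CourseID, Credits}, not the whole set, so Credits --> CourseID violates BCNF; decompose into {CourseID, Credits} and {Building, Credits, StudentID}.
{CourseID, Credits} has no BCNF violation.
{Building, Credits, StudentID} has no BCNF violation.

{Building, Credits, StudentID}; {CourseID, Credits}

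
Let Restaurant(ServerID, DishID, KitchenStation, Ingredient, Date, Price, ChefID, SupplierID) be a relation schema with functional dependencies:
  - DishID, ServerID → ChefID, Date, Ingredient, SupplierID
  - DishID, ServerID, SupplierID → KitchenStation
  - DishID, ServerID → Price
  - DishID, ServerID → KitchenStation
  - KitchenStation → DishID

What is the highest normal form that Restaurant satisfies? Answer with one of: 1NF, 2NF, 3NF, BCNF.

3NF

Candidate keys: {DishID, ServerID}, {KitchenStation, ServerID}. Prime attributes: {DishID, KitchenStation, ServerID}.
For KitchenStation → DishID we have {KitchenStation}⁺ = {DishID, KitchenStation}; {KitchenStation} is not a superkey, so BCNF fails.
But every attribute on its right side ({DishID}) is prime, and the same holds for every other non-superkey FD, so 3NF still holds.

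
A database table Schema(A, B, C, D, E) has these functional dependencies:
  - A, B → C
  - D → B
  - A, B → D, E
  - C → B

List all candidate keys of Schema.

{A, B}, {A, C}, {A, D}

{A} never appears on the right of any FD, so every key must include it.
{A, B} is a candidate key since {A, B}⁺ = {A, B, C, D, E} covers every attribute.
{A, C} is a candidate key since {A, C}⁺ = {A, B, C, D, E} covers every attribute.
{A, D} is a candidate key since {A, D}⁺ = {A, B, C, D, E} covers every attribute.
Any other superkey properly contains one of these, so there are no further candidate keys.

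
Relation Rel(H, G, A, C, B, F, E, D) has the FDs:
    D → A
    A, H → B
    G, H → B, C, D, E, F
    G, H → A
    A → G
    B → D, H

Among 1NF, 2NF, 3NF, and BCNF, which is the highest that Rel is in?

3NF

Candidate keys: {A, H}, {B}, {D, H}, {G, H}. Prime attributes: {A, B, D, G, H}.
D → A: {D}⁺ = {A, D, G}, which is not all of the attributes, so the left side is not a superkey — BCNF is violated.
Since {A} ⊆ prime attributes and every other non-superkey FD also has a prime right side, the schema is in 3NF.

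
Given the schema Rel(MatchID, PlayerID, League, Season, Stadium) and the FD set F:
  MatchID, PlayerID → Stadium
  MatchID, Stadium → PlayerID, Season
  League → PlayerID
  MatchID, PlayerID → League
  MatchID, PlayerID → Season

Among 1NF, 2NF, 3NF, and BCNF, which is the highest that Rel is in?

3NF

Candidate keys: {League, MatchID}, {MatchID, PlayerID}, {MatchID, Stadium}. Prime attributes: {League, MatchID, PlayerID, Stadium}.
For League → PlayerID we have {League}⁺ = {League, PlayerID}; {League} is not a superkey, so BCNF fails.
Its right-hand attributes {PlayerID} are all prime, as are those of every other non-superkey FD — the relation is in 3NF.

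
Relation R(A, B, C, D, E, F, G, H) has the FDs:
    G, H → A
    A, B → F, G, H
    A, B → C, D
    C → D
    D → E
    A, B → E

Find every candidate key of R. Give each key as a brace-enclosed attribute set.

Attributes never on any right-hand side: {B} — every candidate key must contain it.
{A, B}⁺ = {A, B, C, D, E, F, G, H}, which is every attribute, so {A, B} is a candidate key.
{B, G, H}⁺ = {A, B, C, D, E, F, G, H}, which is every attribute, so {B, G, H} is a candidate key.
Any other superkey properly contains one of these, so there are no further candidate keys.

{A, B}, {B, G, H}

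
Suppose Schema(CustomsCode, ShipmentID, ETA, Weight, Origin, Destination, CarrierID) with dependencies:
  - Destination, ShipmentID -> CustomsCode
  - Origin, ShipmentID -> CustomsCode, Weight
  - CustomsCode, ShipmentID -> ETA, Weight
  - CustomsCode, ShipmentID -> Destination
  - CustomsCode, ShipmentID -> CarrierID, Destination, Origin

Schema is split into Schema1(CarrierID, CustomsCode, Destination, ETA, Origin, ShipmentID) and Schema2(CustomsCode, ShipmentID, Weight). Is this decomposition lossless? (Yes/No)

Yes

Common attributes: {CustomsCode, ShipmentID}; their closure is {CarrierID, CustomsCode, Destination, ETA, Origin, ShipmentID, Weight}.
Schema1 is contained in that closure, so Schema1 ∩ Schema2 -> Schema1 holds and the join is lossless.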